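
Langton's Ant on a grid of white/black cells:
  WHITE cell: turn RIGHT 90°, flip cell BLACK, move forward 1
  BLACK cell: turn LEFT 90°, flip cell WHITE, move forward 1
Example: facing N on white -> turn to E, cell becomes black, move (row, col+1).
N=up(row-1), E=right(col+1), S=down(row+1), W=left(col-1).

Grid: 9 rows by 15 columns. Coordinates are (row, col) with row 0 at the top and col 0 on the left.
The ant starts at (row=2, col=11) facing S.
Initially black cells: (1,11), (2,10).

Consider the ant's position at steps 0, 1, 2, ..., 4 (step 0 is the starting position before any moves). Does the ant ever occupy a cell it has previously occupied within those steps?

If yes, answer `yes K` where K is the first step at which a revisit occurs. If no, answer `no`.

Answer: no

Derivation:
Step 1: on WHITE (2,11): turn R to W, flip to black, move to (2,10). |black|=3 — new cell
Step 2: on BLACK (2,10): turn L to S, flip to white, move to (3,10). |black|=2 — new cell
Step 3: on WHITE (3,10): turn R to W, flip to black, move to (3,9). |black|=3 — new cell
Step 4: on WHITE (3,9): turn R to N, flip to black, move to (2,9). |black|=4 — new cell
No revisit within 4 steps.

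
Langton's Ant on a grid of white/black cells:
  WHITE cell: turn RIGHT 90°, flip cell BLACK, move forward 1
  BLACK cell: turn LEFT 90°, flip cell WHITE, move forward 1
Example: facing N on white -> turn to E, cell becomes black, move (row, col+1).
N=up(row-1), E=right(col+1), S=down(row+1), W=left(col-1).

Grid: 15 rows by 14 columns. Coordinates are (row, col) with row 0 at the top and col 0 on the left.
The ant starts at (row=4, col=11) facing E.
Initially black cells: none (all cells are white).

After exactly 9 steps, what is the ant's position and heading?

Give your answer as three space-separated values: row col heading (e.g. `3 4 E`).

Step 1: on WHITE (4,11): turn R to S, flip to black, move to (5,11). |black|=1
Step 2: on WHITE (5,11): turn R to W, flip to black, move to (5,10). |black|=2
Step 3: on WHITE (5,10): turn R to N, flip to black, move to (4,10). |black|=3
Step 4: on WHITE (4,10): turn R to E, flip to black, move to (4,11). |black|=4
Step 5: on BLACK (4,11): turn L to N, flip to white, move to (3,11). |black|=3
Step 6: on WHITE (3,11): turn R to E, flip to black, move to (3,12). |black|=4
Step 7: on WHITE (3,12): turn R to S, flip to black, move to (4,12). |black|=5
Step 8: on WHITE (4,12): turn R to W, flip to black, move to (4,11). |black|=6
Step 9: on WHITE (4,11): turn R to N, flip to black, move to (3,11). |black|=7

Answer: 3 11 N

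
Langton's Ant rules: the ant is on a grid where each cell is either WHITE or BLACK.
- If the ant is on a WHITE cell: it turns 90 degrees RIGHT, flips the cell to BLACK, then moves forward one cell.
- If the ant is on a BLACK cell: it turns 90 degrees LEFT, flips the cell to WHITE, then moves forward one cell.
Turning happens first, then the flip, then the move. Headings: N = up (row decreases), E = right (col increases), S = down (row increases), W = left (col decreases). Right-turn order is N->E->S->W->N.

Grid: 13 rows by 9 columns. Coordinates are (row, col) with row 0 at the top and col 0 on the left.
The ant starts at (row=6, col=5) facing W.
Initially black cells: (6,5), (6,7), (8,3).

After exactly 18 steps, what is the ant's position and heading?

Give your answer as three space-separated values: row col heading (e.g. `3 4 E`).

Answer: 5 6 W

Derivation:
Step 1: on BLACK (6,5): turn L to S, flip to white, move to (7,5). |black|=2
Step 2: on WHITE (7,5): turn R to W, flip to black, move to (7,4). |black|=3
Step 3: on WHITE (7,4): turn R to N, flip to black, move to (6,4). |black|=4
Step 4: on WHITE (6,4): turn R to E, flip to black, move to (6,5). |black|=5
Step 5: on WHITE (6,5): turn R to S, flip to black, move to (7,5). |black|=6
Step 6: on BLACK (7,5): turn L to E, flip to white, move to (7,6). |black|=5
Step 7: on WHITE (7,6): turn R to S, flip to black, move to (8,6). |black|=6
Step 8: on WHITE (8,6): turn R to W, flip to black, move to (8,5). |black|=7
Step 9: on WHITE (8,5): turn R to N, flip to black, move to (7,5). |black|=8
Step 10: on WHITE (7,5): turn R to E, flip to black, move to (7,6). |black|=9
Step 11: on BLACK (7,6): turn L to N, flip to white, move to (6,6). |black|=8
Step 12: on WHITE (6,6): turn R to E, flip to black, move to (6,7). |black|=9
Step 13: on BLACK (6,7): turn L to N, flip to white, move to (5,7). |black|=8
Step 14: on WHITE (5,7): turn R to E, flip to black, move to (5,8). |black|=9
Step 15: on WHITE (5,8): turn R to S, flip to black, move to (6,8). |black|=10
Step 16: on WHITE (6,8): turn R to W, flip to black, move to (6,7). |black|=11
Step 17: on WHITE (6,7): turn R to N, flip to black, move to (5,7). |black|=12
Step 18: on BLACK (5,7): turn L to W, flip to white, move to (5,6). |black|=11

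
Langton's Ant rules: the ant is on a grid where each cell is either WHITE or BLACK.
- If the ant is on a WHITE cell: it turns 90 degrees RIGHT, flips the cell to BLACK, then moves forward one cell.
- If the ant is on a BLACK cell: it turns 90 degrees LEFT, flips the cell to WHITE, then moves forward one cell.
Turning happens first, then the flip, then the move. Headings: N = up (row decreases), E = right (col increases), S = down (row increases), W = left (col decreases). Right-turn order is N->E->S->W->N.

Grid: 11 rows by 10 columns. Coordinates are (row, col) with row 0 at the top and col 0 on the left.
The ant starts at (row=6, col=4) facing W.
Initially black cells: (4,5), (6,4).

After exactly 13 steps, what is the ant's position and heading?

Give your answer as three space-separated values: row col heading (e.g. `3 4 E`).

Answer: 7 6 S

Derivation:
Step 1: on BLACK (6,4): turn L to S, flip to white, move to (7,4). |black|=1
Step 2: on WHITE (7,4): turn R to W, flip to black, move to (7,3). |black|=2
Step 3: on WHITE (7,3): turn R to N, flip to black, move to (6,3). |black|=3
Step 4: on WHITE (6,3): turn R to E, flip to black, move to (6,4). |black|=4
Step 5: on WHITE (6,4): turn R to S, flip to black, move to (7,4). |black|=5
Step 6: on BLACK (7,4): turn L to E, flip to white, move to (7,5). |black|=4
Step 7: on WHITE (7,5): turn R to S, flip to black, move to (8,5). |black|=5
Step 8: on WHITE (8,5): turn R to W, flip to black, move to (8,4). |black|=6
Step 9: on WHITE (8,4): turn R to N, flip to black, move to (7,4). |black|=7
Step 10: on WHITE (7,4): turn R to E, flip to black, move to (7,5). |black|=8
Step 11: on BLACK (7,5): turn L to N, flip to white, move to (6,5). |black|=7
Step 12: on WHITE (6,5): turn R to E, flip to black, move to (6,6). |black|=8
Step 13: on WHITE (6,6): turn R to S, flip to black, move to (7,6). |black|=9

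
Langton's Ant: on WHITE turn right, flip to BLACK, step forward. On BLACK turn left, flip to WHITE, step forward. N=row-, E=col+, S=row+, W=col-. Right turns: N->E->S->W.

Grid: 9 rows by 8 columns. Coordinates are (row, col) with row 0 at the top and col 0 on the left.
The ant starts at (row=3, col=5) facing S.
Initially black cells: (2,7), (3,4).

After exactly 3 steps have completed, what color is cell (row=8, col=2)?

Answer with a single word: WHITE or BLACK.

Answer: WHITE

Derivation:
Step 1: on WHITE (3,5): turn R to W, flip to black, move to (3,4). |black|=3
Step 2: on BLACK (3,4): turn L to S, flip to white, move to (4,4). |black|=2
Step 3: on WHITE (4,4): turn R to W, flip to black, move to (4,3). |black|=3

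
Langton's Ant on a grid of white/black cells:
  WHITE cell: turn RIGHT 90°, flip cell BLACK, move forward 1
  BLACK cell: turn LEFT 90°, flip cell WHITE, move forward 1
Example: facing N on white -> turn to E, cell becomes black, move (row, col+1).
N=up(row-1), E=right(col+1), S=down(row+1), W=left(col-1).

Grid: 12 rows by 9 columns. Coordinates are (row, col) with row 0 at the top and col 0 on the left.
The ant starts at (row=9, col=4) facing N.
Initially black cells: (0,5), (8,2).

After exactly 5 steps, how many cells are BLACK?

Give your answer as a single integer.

Answer: 5

Derivation:
Step 1: on WHITE (9,4): turn R to E, flip to black, move to (9,5). |black|=3
Step 2: on WHITE (9,5): turn R to S, flip to black, move to (10,5). |black|=4
Step 3: on WHITE (10,5): turn R to W, flip to black, move to (10,4). |black|=5
Step 4: on WHITE (10,4): turn R to N, flip to black, move to (9,4). |black|=6
Step 5: on BLACK (9,4): turn L to W, flip to white, move to (9,3). |black|=5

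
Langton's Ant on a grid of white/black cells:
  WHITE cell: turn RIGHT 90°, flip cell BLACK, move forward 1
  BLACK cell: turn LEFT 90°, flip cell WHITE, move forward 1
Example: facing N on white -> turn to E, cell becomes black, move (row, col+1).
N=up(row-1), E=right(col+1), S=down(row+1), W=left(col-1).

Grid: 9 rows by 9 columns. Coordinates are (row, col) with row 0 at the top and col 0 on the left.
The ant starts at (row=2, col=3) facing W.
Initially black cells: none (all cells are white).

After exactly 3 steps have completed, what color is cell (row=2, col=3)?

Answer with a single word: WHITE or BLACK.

Answer: BLACK

Derivation:
Step 1: on WHITE (2,3): turn R to N, flip to black, move to (1,3). |black|=1
Step 2: on WHITE (1,3): turn R to E, flip to black, move to (1,4). |black|=2
Step 3: on WHITE (1,4): turn R to S, flip to black, move to (2,4). |black|=3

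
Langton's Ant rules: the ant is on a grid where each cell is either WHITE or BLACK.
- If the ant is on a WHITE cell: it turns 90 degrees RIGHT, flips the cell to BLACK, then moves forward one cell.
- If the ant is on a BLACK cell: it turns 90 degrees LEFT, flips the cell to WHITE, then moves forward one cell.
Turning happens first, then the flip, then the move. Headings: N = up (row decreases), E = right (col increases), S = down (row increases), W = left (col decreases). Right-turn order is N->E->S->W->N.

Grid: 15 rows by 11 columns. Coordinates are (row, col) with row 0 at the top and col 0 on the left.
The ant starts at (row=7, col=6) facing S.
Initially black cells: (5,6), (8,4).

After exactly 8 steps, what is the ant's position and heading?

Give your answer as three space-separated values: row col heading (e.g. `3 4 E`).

Answer: 7 6 N

Derivation:
Step 1: on WHITE (7,6): turn R to W, flip to black, move to (7,5). |black|=3
Step 2: on WHITE (7,5): turn R to N, flip to black, move to (6,5). |black|=4
Step 3: on WHITE (6,5): turn R to E, flip to black, move to (6,6). |black|=5
Step 4: on WHITE (6,6): turn R to S, flip to black, move to (7,6). |black|=6
Step 5: on BLACK (7,6): turn L to E, flip to white, move to (7,7). |black|=5
Step 6: on WHITE (7,7): turn R to S, flip to black, move to (8,7). |black|=6
Step 7: on WHITE (8,7): turn R to W, flip to black, move to (8,6). |black|=7
Step 8: on WHITE (8,6): turn R to N, flip to black, move to (7,6). |black|=8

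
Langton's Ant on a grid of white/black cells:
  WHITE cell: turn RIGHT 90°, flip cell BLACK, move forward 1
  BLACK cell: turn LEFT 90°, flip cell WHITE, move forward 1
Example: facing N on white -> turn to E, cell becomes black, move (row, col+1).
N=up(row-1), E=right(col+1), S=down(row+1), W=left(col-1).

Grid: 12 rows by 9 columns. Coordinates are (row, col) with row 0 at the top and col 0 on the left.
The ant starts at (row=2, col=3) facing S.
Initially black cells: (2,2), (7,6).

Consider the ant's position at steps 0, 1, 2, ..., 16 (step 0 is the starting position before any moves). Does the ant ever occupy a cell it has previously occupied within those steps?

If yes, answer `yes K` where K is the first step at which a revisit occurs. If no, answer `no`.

Step 1: on WHITE (2,3): turn R to W, flip to black, move to (2,2). |black|=3 — new cell
Step 2: on BLACK (2,2): turn L to S, flip to white, move to (3,2). |black|=2 — new cell
Step 3: on WHITE (3,2): turn R to W, flip to black, move to (3,1). |black|=3 — new cell
Step 4: on WHITE (3,1): turn R to N, flip to black, move to (2,1). |black|=4 — new cell
Step 5: on WHITE (2,1): turn R to E, flip to black, move to (2,2). |black|=5 — REVISIT

Answer: yes 5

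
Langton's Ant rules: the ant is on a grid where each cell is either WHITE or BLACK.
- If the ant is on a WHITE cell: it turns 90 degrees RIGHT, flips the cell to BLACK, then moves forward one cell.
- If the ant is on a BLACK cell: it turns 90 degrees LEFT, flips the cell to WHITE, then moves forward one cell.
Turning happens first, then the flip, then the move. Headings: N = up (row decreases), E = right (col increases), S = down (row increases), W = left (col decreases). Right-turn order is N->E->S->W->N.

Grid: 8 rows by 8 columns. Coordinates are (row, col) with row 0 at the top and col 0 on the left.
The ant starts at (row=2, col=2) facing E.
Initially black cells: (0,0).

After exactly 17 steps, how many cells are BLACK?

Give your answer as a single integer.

Answer: 8

Derivation:
Step 1: on WHITE (2,2): turn R to S, flip to black, move to (3,2). |black|=2
Step 2: on WHITE (3,2): turn R to W, flip to black, move to (3,1). |black|=3
Step 3: on WHITE (3,1): turn R to N, flip to black, move to (2,1). |black|=4
Step 4: on WHITE (2,1): turn R to E, flip to black, move to (2,2). |black|=5
Step 5: on BLACK (2,2): turn L to N, flip to white, move to (1,2). |black|=4
Step 6: on WHITE (1,2): turn R to E, flip to black, move to (1,3). |black|=5
Step 7: on WHITE (1,3): turn R to S, flip to black, move to (2,3). |black|=6
Step 8: on WHITE (2,3): turn R to W, flip to black, move to (2,2). |black|=7
Step 9: on WHITE (2,2): turn R to N, flip to black, move to (1,2). |black|=8
Step 10: on BLACK (1,2): turn L to W, flip to white, move to (1,1). |black|=7
Step 11: on WHITE (1,1): turn R to N, flip to black, move to (0,1). |black|=8
Step 12: on WHITE (0,1): turn R to E, flip to black, move to (0,2). |black|=9
Step 13: on WHITE (0,2): turn R to S, flip to black, move to (1,2). |black|=10
Step 14: on WHITE (1,2): turn R to W, flip to black, move to (1,1). |black|=11
Step 15: on BLACK (1,1): turn L to S, flip to white, move to (2,1). |black|=10
Step 16: on BLACK (2,1): turn L to E, flip to white, move to (2,2). |black|=9
Step 17: on BLACK (2,2): turn L to N, flip to white, move to (1,2). |black|=8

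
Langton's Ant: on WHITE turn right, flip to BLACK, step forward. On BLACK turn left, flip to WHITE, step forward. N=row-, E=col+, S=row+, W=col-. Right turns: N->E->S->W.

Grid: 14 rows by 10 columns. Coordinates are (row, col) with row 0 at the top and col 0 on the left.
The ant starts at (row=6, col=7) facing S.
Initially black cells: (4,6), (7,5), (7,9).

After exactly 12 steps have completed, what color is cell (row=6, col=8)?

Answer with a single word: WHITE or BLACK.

Step 1: on WHITE (6,7): turn R to W, flip to black, move to (6,6). |black|=4
Step 2: on WHITE (6,6): turn R to N, flip to black, move to (5,6). |black|=5
Step 3: on WHITE (5,6): turn R to E, flip to black, move to (5,7). |black|=6
Step 4: on WHITE (5,7): turn R to S, flip to black, move to (6,7). |black|=7
Step 5: on BLACK (6,7): turn L to E, flip to white, move to (6,8). |black|=6
Step 6: on WHITE (6,8): turn R to S, flip to black, move to (7,8). |black|=7
Step 7: on WHITE (7,8): turn R to W, flip to black, move to (7,7). |black|=8
Step 8: on WHITE (7,7): turn R to N, flip to black, move to (6,7). |black|=9
Step 9: on WHITE (6,7): turn R to E, flip to black, move to (6,8). |black|=10
Step 10: on BLACK (6,8): turn L to N, flip to white, move to (5,8). |black|=9
Step 11: on WHITE (5,8): turn R to E, flip to black, move to (5,9). |black|=10
Step 12: on WHITE (5,9): turn R to S, flip to black, move to (6,9). |black|=11

Answer: WHITE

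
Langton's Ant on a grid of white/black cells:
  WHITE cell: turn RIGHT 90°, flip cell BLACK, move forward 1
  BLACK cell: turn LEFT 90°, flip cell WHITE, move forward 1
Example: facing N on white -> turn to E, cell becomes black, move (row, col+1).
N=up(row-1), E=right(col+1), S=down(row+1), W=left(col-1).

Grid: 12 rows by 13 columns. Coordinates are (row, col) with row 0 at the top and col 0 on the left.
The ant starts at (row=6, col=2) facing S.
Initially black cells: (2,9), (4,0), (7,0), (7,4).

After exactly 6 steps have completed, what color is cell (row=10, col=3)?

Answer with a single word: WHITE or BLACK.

Step 1: on WHITE (6,2): turn R to W, flip to black, move to (6,1). |black|=5
Step 2: on WHITE (6,1): turn R to N, flip to black, move to (5,1). |black|=6
Step 3: on WHITE (5,1): turn R to E, flip to black, move to (5,2). |black|=7
Step 4: on WHITE (5,2): turn R to S, flip to black, move to (6,2). |black|=8
Step 5: on BLACK (6,2): turn L to E, flip to white, move to (6,3). |black|=7
Step 6: on WHITE (6,3): turn R to S, flip to black, move to (7,3). |black|=8

Answer: WHITE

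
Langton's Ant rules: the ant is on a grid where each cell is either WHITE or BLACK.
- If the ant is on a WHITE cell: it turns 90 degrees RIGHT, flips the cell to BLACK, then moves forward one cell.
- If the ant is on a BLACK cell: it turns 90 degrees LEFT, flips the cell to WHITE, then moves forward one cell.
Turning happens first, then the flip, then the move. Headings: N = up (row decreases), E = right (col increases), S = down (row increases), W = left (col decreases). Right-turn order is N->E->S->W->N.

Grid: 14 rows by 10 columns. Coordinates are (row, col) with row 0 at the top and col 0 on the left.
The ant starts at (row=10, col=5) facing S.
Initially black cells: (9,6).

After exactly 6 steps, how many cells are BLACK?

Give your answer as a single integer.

Answer: 5

Derivation:
Step 1: on WHITE (10,5): turn R to W, flip to black, move to (10,4). |black|=2
Step 2: on WHITE (10,4): turn R to N, flip to black, move to (9,4). |black|=3
Step 3: on WHITE (9,4): turn R to E, flip to black, move to (9,5). |black|=4
Step 4: on WHITE (9,5): turn R to S, flip to black, move to (10,5). |black|=5
Step 5: on BLACK (10,5): turn L to E, flip to white, move to (10,6). |black|=4
Step 6: on WHITE (10,6): turn R to S, flip to black, move to (11,6). |black|=5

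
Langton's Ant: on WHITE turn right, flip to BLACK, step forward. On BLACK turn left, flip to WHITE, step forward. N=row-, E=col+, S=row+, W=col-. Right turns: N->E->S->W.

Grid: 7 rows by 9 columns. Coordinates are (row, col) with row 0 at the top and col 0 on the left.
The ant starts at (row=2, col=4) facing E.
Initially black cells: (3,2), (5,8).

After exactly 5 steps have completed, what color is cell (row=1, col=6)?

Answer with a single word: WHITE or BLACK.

Answer: WHITE

Derivation:
Step 1: on WHITE (2,4): turn R to S, flip to black, move to (3,4). |black|=3
Step 2: on WHITE (3,4): turn R to W, flip to black, move to (3,3). |black|=4
Step 3: on WHITE (3,3): turn R to N, flip to black, move to (2,3). |black|=5
Step 4: on WHITE (2,3): turn R to E, flip to black, move to (2,4). |black|=6
Step 5: on BLACK (2,4): turn L to N, flip to white, move to (1,4). |black|=5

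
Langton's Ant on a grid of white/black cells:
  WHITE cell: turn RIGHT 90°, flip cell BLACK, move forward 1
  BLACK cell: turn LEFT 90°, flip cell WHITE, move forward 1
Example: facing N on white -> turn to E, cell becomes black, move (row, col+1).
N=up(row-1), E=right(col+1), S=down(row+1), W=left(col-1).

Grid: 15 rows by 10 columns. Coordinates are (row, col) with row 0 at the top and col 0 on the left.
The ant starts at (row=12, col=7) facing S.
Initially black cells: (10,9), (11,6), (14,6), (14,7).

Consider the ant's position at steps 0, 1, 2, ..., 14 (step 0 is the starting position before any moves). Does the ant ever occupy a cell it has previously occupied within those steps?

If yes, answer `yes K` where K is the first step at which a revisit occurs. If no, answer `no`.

Step 1: on WHITE (12,7): turn R to W, flip to black, move to (12,6). |black|=5 — new cell
Step 2: on WHITE (12,6): turn R to N, flip to black, move to (11,6). |black|=6 — new cell
Step 3: on BLACK (11,6): turn L to W, flip to white, move to (11,5). |black|=5 — new cell
Step 4: on WHITE (11,5): turn R to N, flip to black, move to (10,5). |black|=6 — new cell
Step 5: on WHITE (10,5): turn R to E, flip to black, move to (10,6). |black|=7 — new cell
Step 6: on WHITE (10,6): turn R to S, flip to black, move to (11,6). |black|=8 — REVISIT

Answer: yes 6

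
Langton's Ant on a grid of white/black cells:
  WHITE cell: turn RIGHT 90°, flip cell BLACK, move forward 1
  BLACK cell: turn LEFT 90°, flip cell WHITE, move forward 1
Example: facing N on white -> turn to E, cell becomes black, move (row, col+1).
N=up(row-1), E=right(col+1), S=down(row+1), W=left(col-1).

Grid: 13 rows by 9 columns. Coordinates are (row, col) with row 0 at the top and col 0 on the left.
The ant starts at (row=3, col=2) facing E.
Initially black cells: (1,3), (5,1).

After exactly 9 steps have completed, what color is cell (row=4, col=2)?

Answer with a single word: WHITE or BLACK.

Answer: BLACK

Derivation:
Step 1: on WHITE (3,2): turn R to S, flip to black, move to (4,2). |black|=3
Step 2: on WHITE (4,2): turn R to W, flip to black, move to (4,1). |black|=4
Step 3: on WHITE (4,1): turn R to N, flip to black, move to (3,1). |black|=5
Step 4: on WHITE (3,1): turn R to E, flip to black, move to (3,2). |black|=6
Step 5: on BLACK (3,2): turn L to N, flip to white, move to (2,2). |black|=5
Step 6: on WHITE (2,2): turn R to E, flip to black, move to (2,3). |black|=6
Step 7: on WHITE (2,3): turn R to S, flip to black, move to (3,3). |black|=7
Step 8: on WHITE (3,3): turn R to W, flip to black, move to (3,2). |black|=8
Step 9: on WHITE (3,2): turn R to N, flip to black, move to (2,2). |black|=9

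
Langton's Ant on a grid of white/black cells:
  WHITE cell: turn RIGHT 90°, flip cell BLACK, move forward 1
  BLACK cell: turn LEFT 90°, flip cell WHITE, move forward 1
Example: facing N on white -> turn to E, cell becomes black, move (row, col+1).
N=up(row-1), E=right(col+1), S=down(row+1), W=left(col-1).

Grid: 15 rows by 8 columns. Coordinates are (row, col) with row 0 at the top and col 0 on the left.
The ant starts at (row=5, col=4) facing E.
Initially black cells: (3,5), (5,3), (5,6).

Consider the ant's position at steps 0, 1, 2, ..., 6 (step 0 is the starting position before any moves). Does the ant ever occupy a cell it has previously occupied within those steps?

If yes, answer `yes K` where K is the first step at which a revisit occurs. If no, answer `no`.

Step 1: on WHITE (5,4): turn R to S, flip to black, move to (6,4). |black|=4 — new cell
Step 2: on WHITE (6,4): turn R to W, flip to black, move to (6,3). |black|=5 — new cell
Step 3: on WHITE (6,3): turn R to N, flip to black, move to (5,3). |black|=6 — new cell
Step 4: on BLACK (5,3): turn L to W, flip to white, move to (5,2). |black|=5 — new cell
Step 5: on WHITE (5,2): turn R to N, flip to black, move to (4,2). |black|=6 — new cell
Step 6: on WHITE (4,2): turn R to E, flip to black, move to (4,3). |black|=7 — new cell
No revisit within 6 steps.

Answer: no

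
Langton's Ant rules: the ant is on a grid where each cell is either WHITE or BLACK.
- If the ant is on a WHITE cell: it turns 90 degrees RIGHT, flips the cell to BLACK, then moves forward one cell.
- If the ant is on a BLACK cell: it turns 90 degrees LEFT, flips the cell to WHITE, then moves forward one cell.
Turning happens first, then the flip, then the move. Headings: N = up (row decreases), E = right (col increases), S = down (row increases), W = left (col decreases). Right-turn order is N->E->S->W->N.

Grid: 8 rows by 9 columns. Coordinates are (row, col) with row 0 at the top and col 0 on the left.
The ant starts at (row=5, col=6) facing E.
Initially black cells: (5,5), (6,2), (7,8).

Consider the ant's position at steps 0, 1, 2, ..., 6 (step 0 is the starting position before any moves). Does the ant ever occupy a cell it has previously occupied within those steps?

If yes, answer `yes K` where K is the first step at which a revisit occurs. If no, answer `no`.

Answer: no

Derivation:
Step 1: on WHITE (5,6): turn R to S, flip to black, move to (6,6). |black|=4 — new cell
Step 2: on WHITE (6,6): turn R to W, flip to black, move to (6,5). |black|=5 — new cell
Step 3: on WHITE (6,5): turn R to N, flip to black, move to (5,5). |black|=6 — new cell
Step 4: on BLACK (5,5): turn L to W, flip to white, move to (5,4). |black|=5 — new cell
Step 5: on WHITE (5,4): turn R to N, flip to black, move to (4,4). |black|=6 — new cell
Step 6: on WHITE (4,4): turn R to E, flip to black, move to (4,5). |black|=7 — new cell
No revisit within 6 steps.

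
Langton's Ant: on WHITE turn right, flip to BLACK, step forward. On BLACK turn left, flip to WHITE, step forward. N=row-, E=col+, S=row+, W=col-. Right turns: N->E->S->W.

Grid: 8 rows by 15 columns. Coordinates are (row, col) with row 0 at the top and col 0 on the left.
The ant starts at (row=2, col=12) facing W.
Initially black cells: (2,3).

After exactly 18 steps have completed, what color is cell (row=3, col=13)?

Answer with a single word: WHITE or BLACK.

Step 1: on WHITE (2,12): turn R to N, flip to black, move to (1,12). |black|=2
Step 2: on WHITE (1,12): turn R to E, flip to black, move to (1,13). |black|=3
Step 3: on WHITE (1,13): turn R to S, flip to black, move to (2,13). |black|=4
Step 4: on WHITE (2,13): turn R to W, flip to black, move to (2,12). |black|=5
Step 5: on BLACK (2,12): turn L to S, flip to white, move to (3,12). |black|=4
Step 6: on WHITE (3,12): turn R to W, flip to black, move to (3,11). |black|=5
Step 7: on WHITE (3,11): turn R to N, flip to black, move to (2,11). |black|=6
Step 8: on WHITE (2,11): turn R to E, flip to black, move to (2,12). |black|=7
Step 9: on WHITE (2,12): turn R to S, flip to black, move to (3,12). |black|=8
Step 10: on BLACK (3,12): turn L to E, flip to white, move to (3,13). |black|=7
Step 11: on WHITE (3,13): turn R to S, flip to black, move to (4,13). |black|=8
Step 12: on WHITE (4,13): turn R to W, flip to black, move to (4,12). |black|=9
Step 13: on WHITE (4,12): turn R to N, flip to black, move to (3,12). |black|=10
Step 14: on WHITE (3,12): turn R to E, flip to black, move to (3,13). |black|=11
Step 15: on BLACK (3,13): turn L to N, flip to white, move to (2,13). |black|=10
Step 16: on BLACK (2,13): turn L to W, flip to white, move to (2,12). |black|=9
Step 17: on BLACK (2,12): turn L to S, flip to white, move to (3,12). |black|=8
Step 18: on BLACK (3,12): turn L to E, flip to white, move to (3,13). |black|=7

Answer: WHITE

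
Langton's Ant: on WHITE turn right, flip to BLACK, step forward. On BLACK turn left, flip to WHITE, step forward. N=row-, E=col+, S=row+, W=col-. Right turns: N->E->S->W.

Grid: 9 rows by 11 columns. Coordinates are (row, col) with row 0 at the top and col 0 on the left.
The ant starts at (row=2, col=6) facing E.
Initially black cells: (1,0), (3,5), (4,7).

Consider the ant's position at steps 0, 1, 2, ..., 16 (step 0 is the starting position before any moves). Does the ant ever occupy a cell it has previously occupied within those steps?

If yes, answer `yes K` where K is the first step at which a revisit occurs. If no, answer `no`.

Step 1: on WHITE (2,6): turn R to S, flip to black, move to (3,6). |black|=4 — new cell
Step 2: on WHITE (3,6): turn R to W, flip to black, move to (3,5). |black|=5 — new cell
Step 3: on BLACK (3,5): turn L to S, flip to white, move to (4,5). |black|=4 — new cell
Step 4: on WHITE (4,5): turn R to W, flip to black, move to (4,4). |black|=5 — new cell
Step 5: on WHITE (4,4): turn R to N, flip to black, move to (3,4). |black|=6 — new cell
Step 6: on WHITE (3,4): turn R to E, flip to black, move to (3,5). |black|=7 — REVISIT

Answer: yes 6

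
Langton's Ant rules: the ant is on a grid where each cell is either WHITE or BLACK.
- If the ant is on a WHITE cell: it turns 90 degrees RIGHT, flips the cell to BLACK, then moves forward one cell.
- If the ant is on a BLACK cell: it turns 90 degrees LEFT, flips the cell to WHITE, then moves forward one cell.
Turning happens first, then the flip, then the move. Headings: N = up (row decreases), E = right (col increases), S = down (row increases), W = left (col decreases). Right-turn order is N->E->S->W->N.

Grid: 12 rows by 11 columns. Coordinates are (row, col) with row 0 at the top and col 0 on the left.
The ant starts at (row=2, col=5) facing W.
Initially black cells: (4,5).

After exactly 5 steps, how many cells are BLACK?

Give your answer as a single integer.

Answer: 4

Derivation:
Step 1: on WHITE (2,5): turn R to N, flip to black, move to (1,5). |black|=2
Step 2: on WHITE (1,5): turn R to E, flip to black, move to (1,6). |black|=3
Step 3: on WHITE (1,6): turn R to S, flip to black, move to (2,6). |black|=4
Step 4: on WHITE (2,6): turn R to W, flip to black, move to (2,5). |black|=5
Step 5: on BLACK (2,5): turn L to S, flip to white, move to (3,5). |black|=4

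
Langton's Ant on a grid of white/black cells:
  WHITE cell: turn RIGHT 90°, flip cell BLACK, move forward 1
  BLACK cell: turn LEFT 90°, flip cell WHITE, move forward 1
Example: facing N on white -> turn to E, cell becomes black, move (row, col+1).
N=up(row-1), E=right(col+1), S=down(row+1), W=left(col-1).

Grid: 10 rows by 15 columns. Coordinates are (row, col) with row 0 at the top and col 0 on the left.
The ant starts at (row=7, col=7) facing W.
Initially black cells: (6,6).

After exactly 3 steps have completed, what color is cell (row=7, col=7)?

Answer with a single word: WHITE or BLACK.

Step 1: on WHITE (7,7): turn R to N, flip to black, move to (6,7). |black|=2
Step 2: on WHITE (6,7): turn R to E, flip to black, move to (6,8). |black|=3
Step 3: on WHITE (6,8): turn R to S, flip to black, move to (7,8). |black|=4

Answer: BLACK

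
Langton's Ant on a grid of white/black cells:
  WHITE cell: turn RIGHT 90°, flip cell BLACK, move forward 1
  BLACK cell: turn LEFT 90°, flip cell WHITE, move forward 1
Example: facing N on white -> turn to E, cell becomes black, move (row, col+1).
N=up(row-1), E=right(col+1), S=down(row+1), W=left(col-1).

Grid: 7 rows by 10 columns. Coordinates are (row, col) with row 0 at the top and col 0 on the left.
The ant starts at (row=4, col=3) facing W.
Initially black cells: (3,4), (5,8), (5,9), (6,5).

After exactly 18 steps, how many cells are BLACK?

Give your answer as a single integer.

Answer: 8

Derivation:
Step 1: on WHITE (4,3): turn R to N, flip to black, move to (3,3). |black|=5
Step 2: on WHITE (3,3): turn R to E, flip to black, move to (3,4). |black|=6
Step 3: on BLACK (3,4): turn L to N, flip to white, move to (2,4). |black|=5
Step 4: on WHITE (2,4): turn R to E, flip to black, move to (2,5). |black|=6
Step 5: on WHITE (2,5): turn R to S, flip to black, move to (3,5). |black|=7
Step 6: on WHITE (3,5): turn R to W, flip to black, move to (3,4). |black|=8
Step 7: on WHITE (3,4): turn R to N, flip to black, move to (2,4). |black|=9
Step 8: on BLACK (2,4): turn L to W, flip to white, move to (2,3). |black|=8
Step 9: on WHITE (2,3): turn R to N, flip to black, move to (1,3). |black|=9
Step 10: on WHITE (1,3): turn R to E, flip to black, move to (1,4). |black|=10
Step 11: on WHITE (1,4): turn R to S, flip to black, move to (2,4). |black|=11
Step 12: on WHITE (2,4): turn R to W, flip to black, move to (2,3). |black|=12
Step 13: on BLACK (2,3): turn L to S, flip to white, move to (3,3). |black|=11
Step 14: on BLACK (3,3): turn L to E, flip to white, move to (3,4). |black|=10
Step 15: on BLACK (3,4): turn L to N, flip to white, move to (2,4). |black|=9
Step 16: on BLACK (2,4): turn L to W, flip to white, move to (2,3). |black|=8
Step 17: on WHITE (2,3): turn R to N, flip to black, move to (1,3). |black|=9
Step 18: on BLACK (1,3): turn L to W, flip to white, move to (1,2). |black|=8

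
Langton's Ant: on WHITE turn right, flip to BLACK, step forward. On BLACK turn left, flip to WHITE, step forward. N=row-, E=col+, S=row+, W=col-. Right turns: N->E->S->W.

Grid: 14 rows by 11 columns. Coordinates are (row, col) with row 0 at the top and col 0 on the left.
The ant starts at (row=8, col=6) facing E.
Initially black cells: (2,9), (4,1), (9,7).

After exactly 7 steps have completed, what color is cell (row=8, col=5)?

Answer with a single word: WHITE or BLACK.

Step 1: on WHITE (8,6): turn R to S, flip to black, move to (9,6). |black|=4
Step 2: on WHITE (9,6): turn R to W, flip to black, move to (9,5). |black|=5
Step 3: on WHITE (9,5): turn R to N, flip to black, move to (8,5). |black|=6
Step 4: on WHITE (8,5): turn R to E, flip to black, move to (8,6). |black|=7
Step 5: on BLACK (8,6): turn L to N, flip to white, move to (7,6). |black|=6
Step 6: on WHITE (7,6): turn R to E, flip to black, move to (7,7). |black|=7
Step 7: on WHITE (7,7): turn R to S, flip to black, move to (8,7). |black|=8

Answer: BLACK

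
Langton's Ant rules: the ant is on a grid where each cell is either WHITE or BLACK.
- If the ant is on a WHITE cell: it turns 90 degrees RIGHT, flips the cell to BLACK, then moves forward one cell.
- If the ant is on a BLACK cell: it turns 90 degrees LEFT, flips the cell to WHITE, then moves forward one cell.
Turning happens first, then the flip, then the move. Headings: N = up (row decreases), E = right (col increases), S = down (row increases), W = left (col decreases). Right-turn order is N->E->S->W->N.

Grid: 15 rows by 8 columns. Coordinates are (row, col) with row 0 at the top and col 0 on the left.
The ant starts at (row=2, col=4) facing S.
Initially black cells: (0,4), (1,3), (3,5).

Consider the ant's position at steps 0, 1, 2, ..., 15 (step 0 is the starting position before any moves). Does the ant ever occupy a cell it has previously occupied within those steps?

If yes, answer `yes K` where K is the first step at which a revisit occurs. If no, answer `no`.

Step 1: on WHITE (2,4): turn R to W, flip to black, move to (2,3). |black|=4 — new cell
Step 2: on WHITE (2,3): turn R to N, flip to black, move to (1,3). |black|=5 — new cell
Step 3: on BLACK (1,3): turn L to W, flip to white, move to (1,2). |black|=4 — new cell
Step 4: on WHITE (1,2): turn R to N, flip to black, move to (0,2). |black|=5 — new cell
Step 5: on WHITE (0,2): turn R to E, flip to black, move to (0,3). |black|=6 — new cell
Step 6: on WHITE (0,3): turn R to S, flip to black, move to (1,3). |black|=7 — REVISIT

Answer: yes 6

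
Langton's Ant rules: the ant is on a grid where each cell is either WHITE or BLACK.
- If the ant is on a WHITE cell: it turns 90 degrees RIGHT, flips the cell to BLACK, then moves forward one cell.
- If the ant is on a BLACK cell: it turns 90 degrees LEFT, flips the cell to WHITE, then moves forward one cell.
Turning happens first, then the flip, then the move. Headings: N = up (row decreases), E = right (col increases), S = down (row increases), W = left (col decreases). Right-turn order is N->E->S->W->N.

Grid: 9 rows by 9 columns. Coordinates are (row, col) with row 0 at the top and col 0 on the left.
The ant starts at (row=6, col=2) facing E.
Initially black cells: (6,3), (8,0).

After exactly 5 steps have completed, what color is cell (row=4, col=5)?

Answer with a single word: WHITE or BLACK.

Answer: WHITE

Derivation:
Step 1: on WHITE (6,2): turn R to S, flip to black, move to (7,2). |black|=3
Step 2: on WHITE (7,2): turn R to W, flip to black, move to (7,1). |black|=4
Step 3: on WHITE (7,1): turn R to N, flip to black, move to (6,1). |black|=5
Step 4: on WHITE (6,1): turn R to E, flip to black, move to (6,2). |black|=6
Step 5: on BLACK (6,2): turn L to N, flip to white, move to (5,2). |black|=5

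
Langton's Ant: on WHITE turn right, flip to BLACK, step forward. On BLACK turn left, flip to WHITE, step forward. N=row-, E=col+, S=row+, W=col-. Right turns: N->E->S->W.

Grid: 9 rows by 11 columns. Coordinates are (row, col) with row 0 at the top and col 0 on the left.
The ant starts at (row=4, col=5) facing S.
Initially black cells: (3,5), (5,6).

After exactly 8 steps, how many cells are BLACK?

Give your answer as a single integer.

Answer: 8

Derivation:
Step 1: on WHITE (4,5): turn R to W, flip to black, move to (4,4). |black|=3
Step 2: on WHITE (4,4): turn R to N, flip to black, move to (3,4). |black|=4
Step 3: on WHITE (3,4): turn R to E, flip to black, move to (3,5). |black|=5
Step 4: on BLACK (3,5): turn L to N, flip to white, move to (2,5). |black|=4
Step 5: on WHITE (2,5): turn R to E, flip to black, move to (2,6). |black|=5
Step 6: on WHITE (2,6): turn R to S, flip to black, move to (3,6). |black|=6
Step 7: on WHITE (3,6): turn R to W, flip to black, move to (3,5). |black|=7
Step 8: on WHITE (3,5): turn R to N, flip to black, move to (2,5). |black|=8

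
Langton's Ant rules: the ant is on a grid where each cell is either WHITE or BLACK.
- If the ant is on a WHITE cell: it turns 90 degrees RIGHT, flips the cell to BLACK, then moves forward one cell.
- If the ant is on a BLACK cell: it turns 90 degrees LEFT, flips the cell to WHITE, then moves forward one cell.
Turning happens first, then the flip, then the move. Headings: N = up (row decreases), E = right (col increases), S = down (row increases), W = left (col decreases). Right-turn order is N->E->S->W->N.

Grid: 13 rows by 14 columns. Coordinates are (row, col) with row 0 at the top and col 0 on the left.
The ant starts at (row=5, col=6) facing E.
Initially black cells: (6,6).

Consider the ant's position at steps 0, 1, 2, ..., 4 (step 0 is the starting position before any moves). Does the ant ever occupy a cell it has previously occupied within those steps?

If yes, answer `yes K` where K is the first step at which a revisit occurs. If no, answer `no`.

Answer: no

Derivation:
Step 1: on WHITE (5,6): turn R to S, flip to black, move to (6,6). |black|=2 — new cell
Step 2: on BLACK (6,6): turn L to E, flip to white, move to (6,7). |black|=1 — new cell
Step 3: on WHITE (6,7): turn R to S, flip to black, move to (7,7). |black|=2 — new cell
Step 4: on WHITE (7,7): turn R to W, flip to black, move to (7,6). |black|=3 — new cell
No revisit within 4 steps.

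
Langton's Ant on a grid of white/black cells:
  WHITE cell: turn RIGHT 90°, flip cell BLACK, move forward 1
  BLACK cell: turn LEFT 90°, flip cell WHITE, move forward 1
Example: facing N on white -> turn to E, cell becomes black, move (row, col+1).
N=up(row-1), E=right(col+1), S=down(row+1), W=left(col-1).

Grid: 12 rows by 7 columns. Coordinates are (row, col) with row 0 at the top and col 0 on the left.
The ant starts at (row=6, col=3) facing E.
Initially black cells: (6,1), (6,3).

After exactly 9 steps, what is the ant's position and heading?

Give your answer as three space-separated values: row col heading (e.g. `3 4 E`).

Step 1: on BLACK (6,3): turn L to N, flip to white, move to (5,3). |black|=1
Step 2: on WHITE (5,3): turn R to E, flip to black, move to (5,4). |black|=2
Step 3: on WHITE (5,4): turn R to S, flip to black, move to (6,4). |black|=3
Step 4: on WHITE (6,4): turn R to W, flip to black, move to (6,3). |black|=4
Step 5: on WHITE (6,3): turn R to N, flip to black, move to (5,3). |black|=5
Step 6: on BLACK (5,3): turn L to W, flip to white, move to (5,2). |black|=4
Step 7: on WHITE (5,2): turn R to N, flip to black, move to (4,2). |black|=5
Step 8: on WHITE (4,2): turn R to E, flip to black, move to (4,3). |black|=6
Step 9: on WHITE (4,3): turn R to S, flip to black, move to (5,3). |black|=7

Answer: 5 3 S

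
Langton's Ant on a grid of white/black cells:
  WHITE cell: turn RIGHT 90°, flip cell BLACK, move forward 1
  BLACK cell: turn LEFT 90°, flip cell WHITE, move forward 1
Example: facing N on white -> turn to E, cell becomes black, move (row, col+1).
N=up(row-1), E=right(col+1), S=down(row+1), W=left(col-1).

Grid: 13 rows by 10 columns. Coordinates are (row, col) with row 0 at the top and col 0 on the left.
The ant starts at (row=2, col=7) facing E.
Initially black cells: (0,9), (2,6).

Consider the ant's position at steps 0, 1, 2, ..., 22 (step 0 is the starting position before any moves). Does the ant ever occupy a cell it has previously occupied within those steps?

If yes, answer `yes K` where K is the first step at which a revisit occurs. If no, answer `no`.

Answer: yes 7

Derivation:
Step 1: on WHITE (2,7): turn R to S, flip to black, move to (3,7). |black|=3 — new cell
Step 2: on WHITE (3,7): turn R to W, flip to black, move to (3,6). |black|=4 — new cell
Step 3: on WHITE (3,6): turn R to N, flip to black, move to (2,6). |black|=5 — new cell
Step 4: on BLACK (2,6): turn L to W, flip to white, move to (2,5). |black|=4 — new cell
Step 5: on WHITE (2,5): turn R to N, flip to black, move to (1,5). |black|=5 — new cell
Step 6: on WHITE (1,5): turn R to E, flip to black, move to (1,6). |black|=6 — new cell
Step 7: on WHITE (1,6): turn R to S, flip to black, move to (2,6). |black|=7 — REVISIT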